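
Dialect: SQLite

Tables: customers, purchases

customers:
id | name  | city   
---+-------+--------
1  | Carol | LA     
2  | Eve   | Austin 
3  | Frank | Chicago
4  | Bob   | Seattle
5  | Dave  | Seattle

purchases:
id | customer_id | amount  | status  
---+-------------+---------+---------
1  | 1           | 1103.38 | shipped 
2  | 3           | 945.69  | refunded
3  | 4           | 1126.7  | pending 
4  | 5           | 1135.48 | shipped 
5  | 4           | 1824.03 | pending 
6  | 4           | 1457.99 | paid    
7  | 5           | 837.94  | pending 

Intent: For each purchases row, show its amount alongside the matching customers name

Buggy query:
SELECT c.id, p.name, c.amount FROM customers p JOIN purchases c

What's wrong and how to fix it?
Bug: Missing join condition: each purchases row is matched to all customers rows instead of just its own

Fix: Specify the join condition linking the foreign key to the parent id

Corrected query:
SELECT c.id, p.name, c.amount FROM customers p JOIN purchases c ON c.customer_id = p.id

Result:
id | name  | amount 
---+-------+--------
1  | Carol | 1103.38
2  | Frank | 945.69 
3  | Bob   | 1126.7 
4  | Dave  | 1135.48
5  | Bob   | 1824.03
6  | Bob   | 1457.99
7  | Dave  | 837.94 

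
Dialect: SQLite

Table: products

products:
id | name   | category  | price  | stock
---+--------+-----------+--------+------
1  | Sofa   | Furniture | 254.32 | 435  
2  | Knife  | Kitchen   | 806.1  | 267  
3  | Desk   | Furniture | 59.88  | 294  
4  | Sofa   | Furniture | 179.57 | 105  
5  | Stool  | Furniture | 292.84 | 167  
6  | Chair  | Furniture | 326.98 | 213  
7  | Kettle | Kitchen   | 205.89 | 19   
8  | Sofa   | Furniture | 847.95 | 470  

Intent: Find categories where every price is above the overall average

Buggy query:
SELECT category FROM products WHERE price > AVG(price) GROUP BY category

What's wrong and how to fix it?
Bug: WHERE evaluates per row before aggregation, so AVG() is unavailable

Fix: Compute the overall average in a scalar subquery and compare each group's MIN against it in HAVING

Corrected query:
SELECT category FROM products GROUP BY category HAVING MIN(price) > (SELECT AVG(price) FROM products)

Result:
(no rows)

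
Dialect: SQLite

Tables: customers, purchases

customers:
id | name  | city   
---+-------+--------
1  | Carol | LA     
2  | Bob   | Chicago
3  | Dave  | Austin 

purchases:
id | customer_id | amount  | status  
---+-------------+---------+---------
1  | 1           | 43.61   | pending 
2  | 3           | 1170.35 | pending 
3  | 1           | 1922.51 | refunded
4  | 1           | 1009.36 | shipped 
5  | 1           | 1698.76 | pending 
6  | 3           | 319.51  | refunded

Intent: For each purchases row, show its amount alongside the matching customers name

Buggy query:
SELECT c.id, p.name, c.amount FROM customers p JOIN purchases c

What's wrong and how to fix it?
Bug: JOIN with no ON clause produces a cartesian product; every purchases row pairs with every customers row

Fix: Add ON c.customer_id = p.id to the JOIN

Corrected query:
SELECT c.id, p.name, c.amount FROM customers p JOIN purchases c ON c.customer_id = p.id

Result:
id | name  | amount 
---+-------+--------
1  | Carol | 43.61  
2  | Dave  | 1170.35
3  | Carol | 1922.51
4  | Carol | 1009.36
5  | Carol | 1698.76
6  | Dave  | 319.51 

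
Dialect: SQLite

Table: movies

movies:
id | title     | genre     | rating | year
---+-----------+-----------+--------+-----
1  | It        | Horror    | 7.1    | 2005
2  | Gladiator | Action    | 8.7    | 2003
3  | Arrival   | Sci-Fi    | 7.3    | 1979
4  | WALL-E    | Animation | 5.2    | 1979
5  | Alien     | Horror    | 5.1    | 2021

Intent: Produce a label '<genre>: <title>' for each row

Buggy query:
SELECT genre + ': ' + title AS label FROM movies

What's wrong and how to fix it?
Bug: '+' is numeric addition; on text columns SQLite converts them to 0 instead of concatenating

Fix: Use the || operator for string concatenation

Corrected query:
SELECT genre || ': ' || title AS label FROM movies

Result:
label            
-----------------
Horror: It       
Action: Gladiator
Sci-Fi: Arrival  
Animation: WALL-E
Horror: Alien    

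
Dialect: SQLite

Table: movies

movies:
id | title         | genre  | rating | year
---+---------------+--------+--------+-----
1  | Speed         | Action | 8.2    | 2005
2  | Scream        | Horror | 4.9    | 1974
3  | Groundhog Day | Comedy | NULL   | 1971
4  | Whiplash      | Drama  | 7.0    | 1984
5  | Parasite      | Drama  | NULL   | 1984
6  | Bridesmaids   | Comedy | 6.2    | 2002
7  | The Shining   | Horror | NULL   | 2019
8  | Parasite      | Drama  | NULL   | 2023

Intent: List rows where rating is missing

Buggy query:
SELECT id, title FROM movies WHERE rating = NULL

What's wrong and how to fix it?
Bug: Comparing to NULL with '=' never matches; NULL = NULL is unknown, not true

Fix: Use IS NULL to test for NULL

Corrected query:
SELECT id, title FROM movies WHERE rating IS NULL

Result:
id | title        
---+--------------
3  | Groundhog Day
5  | Parasite     
7  | The Shining  
8  | Parasite     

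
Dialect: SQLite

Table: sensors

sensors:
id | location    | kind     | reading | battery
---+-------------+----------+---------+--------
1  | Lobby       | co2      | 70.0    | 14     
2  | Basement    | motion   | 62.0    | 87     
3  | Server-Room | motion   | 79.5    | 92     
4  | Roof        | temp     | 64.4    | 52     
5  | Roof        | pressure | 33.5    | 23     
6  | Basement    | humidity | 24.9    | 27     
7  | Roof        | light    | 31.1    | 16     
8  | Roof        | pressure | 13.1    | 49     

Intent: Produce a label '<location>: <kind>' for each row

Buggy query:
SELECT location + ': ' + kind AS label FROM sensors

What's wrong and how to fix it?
Bug: '+' is numeric addition; on text columns SQLite converts them to 0 instead of concatenating

Fix: Replace + with || to concatenate text

Corrected query:
SELECT location || ': ' || kind AS label FROM sensors

Result:
label              
-------------------
Lobby: co2         
Basement: motion   
Server-Room: motion
Roof: temp         
Roof: pressure     
Basement: humidity 
Roof: light        
Roof: pressure     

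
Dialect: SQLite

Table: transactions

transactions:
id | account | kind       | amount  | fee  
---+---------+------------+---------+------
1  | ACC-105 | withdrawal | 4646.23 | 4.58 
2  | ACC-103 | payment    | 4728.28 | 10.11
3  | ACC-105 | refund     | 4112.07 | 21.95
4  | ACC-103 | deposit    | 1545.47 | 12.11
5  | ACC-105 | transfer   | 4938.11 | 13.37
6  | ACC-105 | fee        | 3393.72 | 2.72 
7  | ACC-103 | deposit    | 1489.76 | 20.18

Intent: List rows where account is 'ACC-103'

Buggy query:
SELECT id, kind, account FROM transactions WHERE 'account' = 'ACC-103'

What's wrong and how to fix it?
Bug: Single quotes denote string literals in SQL; the column name is being compared as a constant string

Fix: Remove the quotes around the column name (or use double quotes for an identifier)

Corrected query:
SELECT id, kind, account FROM transactions WHERE account = 'ACC-103'

Result:
id | kind    | account
---+---------+--------
2  | payment | ACC-103
4  | deposit | ACC-103
7  | deposit | ACC-103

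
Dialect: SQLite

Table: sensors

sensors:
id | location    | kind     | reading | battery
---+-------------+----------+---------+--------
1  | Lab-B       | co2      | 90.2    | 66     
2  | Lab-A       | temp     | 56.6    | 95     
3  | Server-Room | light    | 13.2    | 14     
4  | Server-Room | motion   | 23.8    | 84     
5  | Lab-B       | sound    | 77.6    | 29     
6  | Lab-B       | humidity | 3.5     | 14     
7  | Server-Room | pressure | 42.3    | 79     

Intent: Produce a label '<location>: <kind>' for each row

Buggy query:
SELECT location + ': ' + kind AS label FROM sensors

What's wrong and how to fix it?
Bug: SQLite uses || for string concatenation; + coerces text to numbers (yielding 0)

Fix: Use the || operator for string concatenation

Corrected query:
SELECT location || ': ' || kind AS label FROM sensors

Result:
label                
---------------------
Lab-B: co2           
Lab-A: temp          
Server-Room: light   
Server-Room: motion  
Lab-B: sound         
Lab-B: humidity      
Server-Room: pressure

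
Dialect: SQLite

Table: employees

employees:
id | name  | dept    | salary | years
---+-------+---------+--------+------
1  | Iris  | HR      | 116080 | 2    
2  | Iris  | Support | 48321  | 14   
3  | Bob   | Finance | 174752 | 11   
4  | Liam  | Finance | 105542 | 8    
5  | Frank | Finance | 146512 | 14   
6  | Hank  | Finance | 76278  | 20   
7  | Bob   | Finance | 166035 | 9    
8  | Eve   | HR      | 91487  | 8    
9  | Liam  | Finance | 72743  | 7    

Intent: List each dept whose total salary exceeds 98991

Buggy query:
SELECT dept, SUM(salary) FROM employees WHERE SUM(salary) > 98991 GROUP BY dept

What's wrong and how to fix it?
Bug: SUM(salary) is an aggregate, but WHERE filters rows before aggregation

Fix: Use HAVING (which filters groups after aggregation) instead of WHERE

Corrected query:
SELECT dept, SUM(salary) FROM employees GROUP BY dept HAVING SUM(salary) > 98991

Result:
dept    | SUM(salary)
--------+------------
Finance | 741862     
HR      | 207567     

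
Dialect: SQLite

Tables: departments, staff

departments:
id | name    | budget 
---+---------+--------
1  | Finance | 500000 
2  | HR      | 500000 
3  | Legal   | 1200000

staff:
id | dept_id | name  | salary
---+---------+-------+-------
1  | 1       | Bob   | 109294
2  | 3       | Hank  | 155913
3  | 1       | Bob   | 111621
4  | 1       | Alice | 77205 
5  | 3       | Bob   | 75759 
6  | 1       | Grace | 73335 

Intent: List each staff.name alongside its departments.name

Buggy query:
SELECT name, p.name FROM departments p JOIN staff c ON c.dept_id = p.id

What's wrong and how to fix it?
Bug: Both tables have a 'name' column; the unqualified reference is ambiguous

Fix: Prefix ambiguous columns with the table alias

Corrected query:
SELECT c.name, p.name FROM departments p JOIN staff c ON c.dept_id = p.id

Result:
name  | name   
------+--------
Bob   | Finance
Hank  | Legal  
Bob   | Finance
Alice | Finance
Bob   | Legal  
Grace | Finance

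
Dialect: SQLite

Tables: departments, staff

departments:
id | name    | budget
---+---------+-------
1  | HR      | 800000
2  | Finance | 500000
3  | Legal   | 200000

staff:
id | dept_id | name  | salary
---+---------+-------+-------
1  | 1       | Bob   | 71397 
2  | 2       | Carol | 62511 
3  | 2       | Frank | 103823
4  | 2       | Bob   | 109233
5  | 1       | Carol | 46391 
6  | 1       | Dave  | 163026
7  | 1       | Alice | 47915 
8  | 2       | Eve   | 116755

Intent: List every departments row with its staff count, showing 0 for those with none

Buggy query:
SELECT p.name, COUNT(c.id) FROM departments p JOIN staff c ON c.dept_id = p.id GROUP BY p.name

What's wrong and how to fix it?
Bug: An inner join excludes parents with zero children

Fix: Use LEFT JOIN so parents without children still appear (COUNT(c.id) gives 0)

Corrected query:
SELECT p.name, COUNT(c.id) FROM departments p LEFT JOIN staff c ON c.dept_id = p.id GROUP BY p.name

Result:
name    | COUNT(c.id)
--------+------------
Finance | 4          
HR      | 4          
Legal   | 0          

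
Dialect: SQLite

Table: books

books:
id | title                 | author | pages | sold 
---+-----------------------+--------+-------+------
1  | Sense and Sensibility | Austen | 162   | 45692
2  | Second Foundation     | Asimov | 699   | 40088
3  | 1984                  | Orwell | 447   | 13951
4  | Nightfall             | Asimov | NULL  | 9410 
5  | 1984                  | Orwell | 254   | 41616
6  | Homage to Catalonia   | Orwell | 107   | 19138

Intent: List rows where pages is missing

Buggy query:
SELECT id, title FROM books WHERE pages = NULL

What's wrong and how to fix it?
Bug: '= NULL' is always unknown in SQL three-valued logic, so no rows match

Fix: Use IS NULL to test for NULL

Corrected query:
SELECT id, title FROM books WHERE pages IS NULL

Result:
id | title    
---+----------
4  | Nightfall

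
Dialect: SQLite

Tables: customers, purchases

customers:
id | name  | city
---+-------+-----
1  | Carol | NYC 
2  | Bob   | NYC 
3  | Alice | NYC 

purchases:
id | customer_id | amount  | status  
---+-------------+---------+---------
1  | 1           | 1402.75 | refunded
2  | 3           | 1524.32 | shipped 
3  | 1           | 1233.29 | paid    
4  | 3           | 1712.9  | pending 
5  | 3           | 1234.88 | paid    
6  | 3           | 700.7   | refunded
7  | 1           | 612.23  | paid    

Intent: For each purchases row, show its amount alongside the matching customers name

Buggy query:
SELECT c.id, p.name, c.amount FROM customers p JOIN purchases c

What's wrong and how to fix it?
Bug: JOIN with no ON clause produces a cartesian product; every purchases row pairs with every customers row

Fix: Specify the join condition linking the foreign key to the parent id

Corrected query:
SELECT c.id, p.name, c.amount FROM customers p JOIN purchases c ON c.customer_id = p.id

Result:
id | name  | amount 
---+-------+--------
1  | Carol | 1402.75
2  | Alice | 1524.32
3  | Carol | 1233.29
4  | Alice | 1712.9 
5  | Alice | 1234.88
6  | Alice | 700.7  
7  | Carol | 612.23 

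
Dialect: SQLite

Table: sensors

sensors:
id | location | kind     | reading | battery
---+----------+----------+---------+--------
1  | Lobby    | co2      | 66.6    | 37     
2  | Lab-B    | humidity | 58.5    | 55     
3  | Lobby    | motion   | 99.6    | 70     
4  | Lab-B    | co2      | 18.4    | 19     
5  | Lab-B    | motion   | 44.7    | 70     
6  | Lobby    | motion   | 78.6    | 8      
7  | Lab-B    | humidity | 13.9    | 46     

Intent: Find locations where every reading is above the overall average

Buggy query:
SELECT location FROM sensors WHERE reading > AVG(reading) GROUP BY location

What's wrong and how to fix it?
Bug: WHERE evaluates per row before aggregation, so AVG() is unavailable

Fix: Compute the overall average in a scalar subquery and compare each group's MIN against it in HAVING

Corrected query:
SELECT location FROM sensors GROUP BY location HAVING MIN(reading) > (SELECT AVG(reading) FROM sensors)

Result:
location
--------
Lobby   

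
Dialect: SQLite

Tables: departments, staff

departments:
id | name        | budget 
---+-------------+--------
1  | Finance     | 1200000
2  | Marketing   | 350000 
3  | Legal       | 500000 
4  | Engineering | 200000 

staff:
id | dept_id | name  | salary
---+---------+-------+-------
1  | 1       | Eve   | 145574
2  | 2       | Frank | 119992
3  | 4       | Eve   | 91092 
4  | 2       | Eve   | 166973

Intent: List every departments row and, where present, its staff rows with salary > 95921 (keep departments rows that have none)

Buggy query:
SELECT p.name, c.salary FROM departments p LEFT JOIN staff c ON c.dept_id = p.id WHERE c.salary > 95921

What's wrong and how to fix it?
Bug: A WHERE condition on the right-hand table after LEFT JOIN drops unmatched parents

Fix: Put 'c.salary > 95921' in the JOIN's ON clause instead of WHERE

Corrected query:
SELECT p.name, c.salary FROM departments p LEFT JOIN staff c ON c.dept_id = p.id AND c.salary > 95921

Result:
name        | salary
------------+-------
Finance     | 145574
Marketing   | 119992
Marketing   | 166973
Legal       | NULL  
Engineering | NULL  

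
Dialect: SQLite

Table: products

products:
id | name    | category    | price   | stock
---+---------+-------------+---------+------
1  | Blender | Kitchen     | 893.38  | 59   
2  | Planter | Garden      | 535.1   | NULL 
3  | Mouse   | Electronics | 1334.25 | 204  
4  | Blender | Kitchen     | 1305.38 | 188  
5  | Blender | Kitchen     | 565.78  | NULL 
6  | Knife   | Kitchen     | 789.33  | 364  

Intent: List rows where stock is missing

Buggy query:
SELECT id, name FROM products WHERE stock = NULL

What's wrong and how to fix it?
Bug: '= NULL' is always unknown in SQL three-valued logic, so no rows match

Fix: Use IS NULL to test for NULL

Corrected query:
SELECT id, name FROM products WHERE stock IS NULL

Result:
id | name   
---+--------
2  | Planter
5  | Blender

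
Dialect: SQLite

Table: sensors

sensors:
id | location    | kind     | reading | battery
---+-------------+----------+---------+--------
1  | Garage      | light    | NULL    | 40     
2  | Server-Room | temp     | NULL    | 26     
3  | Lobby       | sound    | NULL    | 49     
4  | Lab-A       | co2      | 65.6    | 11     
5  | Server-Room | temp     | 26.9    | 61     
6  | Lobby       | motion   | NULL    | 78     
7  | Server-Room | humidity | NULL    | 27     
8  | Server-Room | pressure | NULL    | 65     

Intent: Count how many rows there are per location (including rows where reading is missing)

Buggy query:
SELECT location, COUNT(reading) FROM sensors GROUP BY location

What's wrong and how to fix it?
Bug: COUNT(reading) skips NULLs, so groups with missing reading are undercounted

Fix: Use COUNT(*) to count all rows regardless of NULL

Corrected query:
SELECT location, COUNT(*) FROM sensors GROUP BY location

Result:
location    | COUNT(*)
------------+---------
Garage      | 1       
Lab-A       | 1       
Lobby       | 2       
Server-Room | 4       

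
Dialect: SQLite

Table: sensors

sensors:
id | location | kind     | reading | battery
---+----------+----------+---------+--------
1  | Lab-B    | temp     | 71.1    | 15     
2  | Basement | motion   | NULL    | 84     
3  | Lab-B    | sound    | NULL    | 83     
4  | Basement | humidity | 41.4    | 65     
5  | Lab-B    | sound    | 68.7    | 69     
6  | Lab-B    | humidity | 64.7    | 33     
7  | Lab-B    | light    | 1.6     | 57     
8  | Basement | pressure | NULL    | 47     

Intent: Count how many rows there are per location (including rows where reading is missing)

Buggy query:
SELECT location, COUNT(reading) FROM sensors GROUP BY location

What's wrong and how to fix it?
Bug: COUNT(reading) skips NULLs, so groups with missing reading are undercounted

Fix: Use COUNT(*) to count all rows regardless of NULL

Corrected query:
SELECT location, COUNT(*) FROM sensors GROUP BY location

Result:
location | COUNT(*)
---------+---------
Basement | 3       
Lab-B    | 5       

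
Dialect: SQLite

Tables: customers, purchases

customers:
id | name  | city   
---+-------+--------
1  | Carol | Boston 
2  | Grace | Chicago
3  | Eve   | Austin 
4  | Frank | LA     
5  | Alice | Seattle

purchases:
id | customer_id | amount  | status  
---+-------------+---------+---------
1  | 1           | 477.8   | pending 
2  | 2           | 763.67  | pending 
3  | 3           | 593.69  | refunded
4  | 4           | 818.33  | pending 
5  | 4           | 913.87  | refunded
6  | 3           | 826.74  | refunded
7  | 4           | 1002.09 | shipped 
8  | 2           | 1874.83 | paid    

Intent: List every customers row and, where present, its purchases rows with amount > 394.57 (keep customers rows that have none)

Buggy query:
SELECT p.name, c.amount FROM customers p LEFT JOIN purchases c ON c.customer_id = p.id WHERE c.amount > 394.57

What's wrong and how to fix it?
Bug: Filtering c.amount in WHERE discards the NULL rows produced by LEFT JOIN, turning it into an inner join

Fix: Put 'c.amount > 394.57' in the JOIN's ON clause instead of WHERE

Corrected query:
SELECT p.name, c.amount FROM customers p LEFT JOIN purchases c ON c.customer_id = p.id AND c.amount > 394.57

Result:
name  | amount 
------+--------
Carol | 477.8  
Grace | 763.67 
Grace | 1874.83
Eve   | 593.69 
Eve   | 826.74 
Frank | 818.33 
Frank | 913.87 
Frank | 1002.09
Alice | NULL   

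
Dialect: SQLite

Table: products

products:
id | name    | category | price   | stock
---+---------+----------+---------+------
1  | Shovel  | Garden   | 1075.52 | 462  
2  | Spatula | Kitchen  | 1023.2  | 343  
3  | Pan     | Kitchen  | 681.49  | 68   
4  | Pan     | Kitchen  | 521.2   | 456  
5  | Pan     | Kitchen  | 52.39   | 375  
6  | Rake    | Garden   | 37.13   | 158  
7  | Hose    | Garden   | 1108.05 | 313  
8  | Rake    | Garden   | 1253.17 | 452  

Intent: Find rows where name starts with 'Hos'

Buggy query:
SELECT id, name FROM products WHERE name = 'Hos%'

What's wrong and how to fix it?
Bug: '=' compares the literal string including the % character; pattern matching needs LIKE

Fix: Replace '=' with LIKE so 'Hos%' is treated as a pattern

Corrected query:
SELECT id, name FROM products WHERE name LIKE 'Hos%'

Result:
id | name
---+-----
7  | Hose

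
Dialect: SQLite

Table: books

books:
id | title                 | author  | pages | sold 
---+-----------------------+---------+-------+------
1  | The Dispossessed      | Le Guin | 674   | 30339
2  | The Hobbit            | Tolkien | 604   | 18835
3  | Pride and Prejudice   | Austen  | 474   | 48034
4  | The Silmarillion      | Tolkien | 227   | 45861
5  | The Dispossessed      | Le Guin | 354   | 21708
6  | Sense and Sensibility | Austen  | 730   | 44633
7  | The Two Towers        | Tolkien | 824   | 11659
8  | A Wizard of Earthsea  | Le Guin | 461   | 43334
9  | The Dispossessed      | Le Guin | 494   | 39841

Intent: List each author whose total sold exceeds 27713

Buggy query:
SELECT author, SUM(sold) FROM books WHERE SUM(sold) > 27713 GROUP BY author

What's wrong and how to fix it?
Bug: SUM(sold) is an aggregate, but WHERE filters rows before aggregation

Fix: Move the aggregate condition to a HAVING clause

Corrected query:
SELECT author, SUM(sold) FROM books GROUP BY author HAVING SUM(sold) > 27713

Result:
author  | SUM(sold)
--------+----------
Austen  | 92667    
Le Guin | 135222   
Tolkien | 76355    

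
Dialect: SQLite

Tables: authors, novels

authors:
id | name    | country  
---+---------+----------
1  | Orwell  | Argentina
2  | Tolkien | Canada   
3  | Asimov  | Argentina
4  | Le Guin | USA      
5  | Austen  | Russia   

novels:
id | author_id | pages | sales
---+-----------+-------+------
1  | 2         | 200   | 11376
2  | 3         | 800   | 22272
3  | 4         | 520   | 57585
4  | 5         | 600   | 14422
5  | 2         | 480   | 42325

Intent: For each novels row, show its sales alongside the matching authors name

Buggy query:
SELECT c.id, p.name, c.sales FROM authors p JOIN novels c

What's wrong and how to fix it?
Bug: Missing join condition: each novels row is matched to all authors rows instead of just its own

Fix: Specify the join condition linking the foreign key to the parent id

Corrected query:
SELECT c.id, p.name, c.sales FROM authors p JOIN novels c ON c.author_id = p.id

Result:
id | name    | sales
---+---------+------
1  | Tolkien | 11376
2  | Asimov  | 22272
3  | Le Guin | 57585
4  | Austen  | 14422
5  | Tolkien | 42325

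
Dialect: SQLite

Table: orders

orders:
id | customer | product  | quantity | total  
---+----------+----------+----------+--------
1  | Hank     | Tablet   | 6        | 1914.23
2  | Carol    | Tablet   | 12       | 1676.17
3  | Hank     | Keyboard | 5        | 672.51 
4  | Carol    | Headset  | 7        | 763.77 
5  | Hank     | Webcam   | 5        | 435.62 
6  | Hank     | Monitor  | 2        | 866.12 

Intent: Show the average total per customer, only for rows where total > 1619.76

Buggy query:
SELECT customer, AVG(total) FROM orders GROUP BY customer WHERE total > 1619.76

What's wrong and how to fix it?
Bug: Row-level WHERE must come before GROUP BY in the clause order

Fix: Place WHERE between FROM and GROUP BY

Corrected query:
SELECT customer, AVG(total) FROM orders WHERE total > 1619.76 GROUP BY customer

Result:
customer | AVG(total)
---------+-----------
Carol    | 1676.17   
Hank     | 1914.23   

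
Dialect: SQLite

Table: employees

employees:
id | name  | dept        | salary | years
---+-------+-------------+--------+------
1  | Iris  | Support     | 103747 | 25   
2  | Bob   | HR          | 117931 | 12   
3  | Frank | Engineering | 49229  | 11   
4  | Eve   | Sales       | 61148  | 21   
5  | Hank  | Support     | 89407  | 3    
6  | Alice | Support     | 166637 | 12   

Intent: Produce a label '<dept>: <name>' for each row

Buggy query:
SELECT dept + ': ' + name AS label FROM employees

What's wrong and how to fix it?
Bug: '+' is numeric addition; on text columns SQLite converts them to 0 instead of concatenating

Fix: Use the || operator for string concatenation

Corrected query:
SELECT dept || ': ' || name AS label FROM employees

Result:
label             
------------------
Support: Iris     
HR: Bob           
Engineering: Frank
Sales: Eve        
Support: Hank     
Support: Alice    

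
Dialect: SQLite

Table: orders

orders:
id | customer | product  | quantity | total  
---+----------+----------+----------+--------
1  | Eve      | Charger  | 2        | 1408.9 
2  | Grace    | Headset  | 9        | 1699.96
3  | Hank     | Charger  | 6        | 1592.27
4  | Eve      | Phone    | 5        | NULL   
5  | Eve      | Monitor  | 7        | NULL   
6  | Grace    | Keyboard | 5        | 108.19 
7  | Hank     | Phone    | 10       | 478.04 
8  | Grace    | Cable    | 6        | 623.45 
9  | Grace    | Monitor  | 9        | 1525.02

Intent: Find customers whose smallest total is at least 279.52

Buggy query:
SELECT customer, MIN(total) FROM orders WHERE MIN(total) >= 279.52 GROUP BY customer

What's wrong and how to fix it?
Bug: MIN() in WHERE is a misuse of aggregate

Fix: Replace WHERE with HAVING after the GROUP BY

Corrected query:
SELECT customer, MIN(total) FROM orders GROUP BY customer HAVING MIN(total) >= 279.52

Result:
customer | MIN(total)
---------+-----------
Eve      | 1408.9    
Hank     | 478.04    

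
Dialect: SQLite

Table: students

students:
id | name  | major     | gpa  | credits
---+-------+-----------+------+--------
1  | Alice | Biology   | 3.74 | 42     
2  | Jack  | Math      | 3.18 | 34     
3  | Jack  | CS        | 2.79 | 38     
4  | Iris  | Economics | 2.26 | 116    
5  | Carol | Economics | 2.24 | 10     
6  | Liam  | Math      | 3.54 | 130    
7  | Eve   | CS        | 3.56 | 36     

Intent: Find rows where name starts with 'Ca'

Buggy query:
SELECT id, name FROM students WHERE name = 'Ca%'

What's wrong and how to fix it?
Bug: '=' compares the literal string including the % character; pattern matching needs LIKE

Fix: Use LIKE for wildcard pattern matching

Corrected query:
SELECT id, name FROM students WHERE name LIKE 'Ca%'

Result:
id | name 
---+------
5  | Carol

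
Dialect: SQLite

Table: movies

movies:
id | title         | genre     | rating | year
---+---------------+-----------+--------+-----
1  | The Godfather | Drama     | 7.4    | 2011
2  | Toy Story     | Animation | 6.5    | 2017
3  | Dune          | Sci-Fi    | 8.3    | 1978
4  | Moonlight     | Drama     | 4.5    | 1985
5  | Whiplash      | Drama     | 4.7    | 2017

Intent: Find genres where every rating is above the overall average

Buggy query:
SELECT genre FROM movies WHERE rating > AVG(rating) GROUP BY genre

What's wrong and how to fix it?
Bug: WHERE evaluates per row before aggregation, so AVG() is unavailable

Fix: Compute the overall average in a scalar subquery and compare each group's MIN against it in HAVING

Corrected query:
SELECT genre FROM movies GROUP BY genre HAVING MIN(rating) > (SELECT AVG(rating) FROM movies)

Result:
genre    
---------
Animation
Sci-Fi   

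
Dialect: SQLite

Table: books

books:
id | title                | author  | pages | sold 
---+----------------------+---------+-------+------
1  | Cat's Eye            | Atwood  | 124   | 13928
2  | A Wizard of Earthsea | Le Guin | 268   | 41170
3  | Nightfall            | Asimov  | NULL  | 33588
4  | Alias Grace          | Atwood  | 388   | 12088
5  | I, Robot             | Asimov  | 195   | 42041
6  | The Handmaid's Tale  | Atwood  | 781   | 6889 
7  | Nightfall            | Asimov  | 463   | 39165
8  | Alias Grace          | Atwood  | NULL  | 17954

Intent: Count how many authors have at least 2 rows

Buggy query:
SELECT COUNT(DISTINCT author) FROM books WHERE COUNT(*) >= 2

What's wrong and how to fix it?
Bug: COUNT(*) cannot appear in WHERE; the per-group count doesn't exist yet

Fix: Group first with HAVING COUNT(*) >= 2, then COUNT the resulting groups

Corrected query:
SELECT COUNT(*) FROM (SELECT author FROM books GROUP BY author HAVING COUNT(*) >= 2)

Result:
COUNT(*)
--------
2       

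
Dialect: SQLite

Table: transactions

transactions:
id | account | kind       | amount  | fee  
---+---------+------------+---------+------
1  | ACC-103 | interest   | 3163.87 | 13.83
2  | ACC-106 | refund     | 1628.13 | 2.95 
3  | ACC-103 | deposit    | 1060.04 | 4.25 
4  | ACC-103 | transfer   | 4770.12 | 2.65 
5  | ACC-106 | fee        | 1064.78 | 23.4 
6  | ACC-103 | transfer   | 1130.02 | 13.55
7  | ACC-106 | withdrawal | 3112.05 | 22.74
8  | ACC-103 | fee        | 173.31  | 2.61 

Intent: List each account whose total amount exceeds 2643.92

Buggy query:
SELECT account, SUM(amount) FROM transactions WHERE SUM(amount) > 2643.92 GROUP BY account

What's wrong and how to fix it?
Bug: Aggregate functions cannot appear in a WHERE clause

Fix: Move the aggregate condition to a HAVING clause

Corrected query:
SELECT account, SUM(amount) FROM transactions GROUP BY account HAVING SUM(amount) > 2643.92

Result:
account | SUM(amount)
--------+------------
ACC-103 | 10297.36   
ACC-106 | 5804.96    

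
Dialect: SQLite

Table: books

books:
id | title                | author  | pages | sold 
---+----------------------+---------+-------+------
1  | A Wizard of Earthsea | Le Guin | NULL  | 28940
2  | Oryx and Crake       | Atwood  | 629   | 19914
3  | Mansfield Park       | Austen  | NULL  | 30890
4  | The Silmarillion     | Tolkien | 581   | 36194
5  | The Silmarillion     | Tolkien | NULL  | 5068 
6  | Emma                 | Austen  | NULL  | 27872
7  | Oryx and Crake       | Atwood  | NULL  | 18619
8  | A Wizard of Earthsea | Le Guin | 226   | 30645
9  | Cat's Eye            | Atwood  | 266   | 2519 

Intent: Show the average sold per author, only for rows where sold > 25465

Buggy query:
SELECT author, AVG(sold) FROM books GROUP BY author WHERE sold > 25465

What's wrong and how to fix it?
Bug: Row-level WHERE must come before GROUP BY in the clause order

Fix: Move the WHERE clause before GROUP BY

Corrected query:
SELECT author, AVG(sold) FROM books WHERE sold > 25465 GROUP BY author

Result:
author  | AVG(sold)
--------+----------
Austen  | 29381    
Le Guin | 29792.5  
Tolkien | 36194    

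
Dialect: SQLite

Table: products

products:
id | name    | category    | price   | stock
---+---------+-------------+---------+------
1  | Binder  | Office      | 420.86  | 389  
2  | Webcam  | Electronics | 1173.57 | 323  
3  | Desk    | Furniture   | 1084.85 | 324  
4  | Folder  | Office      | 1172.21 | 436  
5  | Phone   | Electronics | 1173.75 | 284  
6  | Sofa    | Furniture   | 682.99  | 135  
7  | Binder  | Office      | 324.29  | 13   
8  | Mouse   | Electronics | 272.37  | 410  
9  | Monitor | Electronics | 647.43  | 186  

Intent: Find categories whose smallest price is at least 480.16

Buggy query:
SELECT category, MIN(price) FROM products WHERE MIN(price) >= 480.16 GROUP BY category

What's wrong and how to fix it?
Bug: Aggregates like MIN are computed per group after WHERE runs

Fix: Replace WHERE with HAVING after the GROUP BY

Corrected query:
SELECT category, MIN(price) FROM products GROUP BY category HAVING MIN(price) >= 480.16

Result:
category  | MIN(price)
----------+-----------
Furniture | 682.99    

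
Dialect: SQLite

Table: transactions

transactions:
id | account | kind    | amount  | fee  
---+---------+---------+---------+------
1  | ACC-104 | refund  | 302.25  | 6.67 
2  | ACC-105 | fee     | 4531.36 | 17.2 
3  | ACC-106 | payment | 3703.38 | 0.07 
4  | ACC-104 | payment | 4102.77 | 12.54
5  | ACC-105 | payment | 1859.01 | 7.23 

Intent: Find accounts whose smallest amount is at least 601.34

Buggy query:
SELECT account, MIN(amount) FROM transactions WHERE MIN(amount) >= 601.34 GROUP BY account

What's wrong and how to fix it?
Bug: MIN() in WHERE is a misuse of aggregate

Fix: Use HAVING for the per-group MIN condition

Corrected query:
SELECT account, MIN(amount) FROM transactions GROUP BY account HAVING MIN(amount) >= 601.34

Result:
account | MIN(amount)
--------+------------
ACC-105 | 1859.01    
ACC-106 | 3703.38    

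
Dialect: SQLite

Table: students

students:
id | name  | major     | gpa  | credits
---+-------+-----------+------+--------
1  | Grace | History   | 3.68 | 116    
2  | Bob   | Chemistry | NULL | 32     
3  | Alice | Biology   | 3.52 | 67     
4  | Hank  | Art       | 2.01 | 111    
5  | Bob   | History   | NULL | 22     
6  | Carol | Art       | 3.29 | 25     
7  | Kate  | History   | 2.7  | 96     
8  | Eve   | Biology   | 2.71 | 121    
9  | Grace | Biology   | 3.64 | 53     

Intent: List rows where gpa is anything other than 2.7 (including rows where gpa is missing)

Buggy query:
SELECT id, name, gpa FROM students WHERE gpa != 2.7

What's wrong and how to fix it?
Bug: 'gpa != 2.7' is unknown when gpa is NULL, so NULL rows are silently excluded

Fix: Handle NULL separately with IS NULL alongside the inequality

Corrected query:
SELECT id, name, gpa FROM students WHERE gpa != 2.7 OR gpa IS NULL

Result:
id | name  | gpa 
---+-------+-----
1  | Grace | 3.68
2  | Bob   | NULL
3  | Alice | 3.52
4  | Hank  | 2.01
5  | Bob   | NULL
6  | Carol | 3.29
8  | Eve   | 2.71
9  | Grace | 3.64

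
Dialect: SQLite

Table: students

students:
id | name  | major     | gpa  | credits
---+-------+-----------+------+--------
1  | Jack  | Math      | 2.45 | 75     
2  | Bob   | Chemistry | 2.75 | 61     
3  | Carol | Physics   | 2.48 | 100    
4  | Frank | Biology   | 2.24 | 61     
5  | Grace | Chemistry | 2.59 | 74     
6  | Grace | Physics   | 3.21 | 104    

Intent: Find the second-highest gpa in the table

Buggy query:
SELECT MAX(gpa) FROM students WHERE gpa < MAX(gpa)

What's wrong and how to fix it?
Bug: MAX(gpa) on the right of the comparison is an aggregate-in-WHERE error

Fix: Put the inner MAX in a scalar subquery

Corrected query:
SELECT MAX(gpa) FROM students WHERE gpa < (SELECT MAX(gpa) FROM students)

Result:
MAX(gpa)
--------
2.75    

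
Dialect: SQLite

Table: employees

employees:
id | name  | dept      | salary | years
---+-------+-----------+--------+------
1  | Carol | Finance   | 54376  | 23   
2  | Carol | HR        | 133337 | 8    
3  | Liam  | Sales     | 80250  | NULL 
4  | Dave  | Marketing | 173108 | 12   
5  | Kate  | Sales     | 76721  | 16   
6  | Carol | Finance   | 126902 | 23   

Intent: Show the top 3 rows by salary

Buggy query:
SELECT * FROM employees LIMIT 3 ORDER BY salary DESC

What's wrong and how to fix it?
Bug: ORDER BY cannot follow LIMIT; LIMIT is the final clause

Fix: Swap the clauses: ORDER BY first, then LIMIT

Corrected query:
SELECT * FROM employees ORDER BY salary DESC LIMIT 3

Result:
id | name  | dept      | salary | years
---+-------+-----------+--------+------
4  | Dave  | Marketing | 173108 | 12   
2  | Carol | HR        | 133337 | 8    
6  | Carol | Finance   | 126902 | 23   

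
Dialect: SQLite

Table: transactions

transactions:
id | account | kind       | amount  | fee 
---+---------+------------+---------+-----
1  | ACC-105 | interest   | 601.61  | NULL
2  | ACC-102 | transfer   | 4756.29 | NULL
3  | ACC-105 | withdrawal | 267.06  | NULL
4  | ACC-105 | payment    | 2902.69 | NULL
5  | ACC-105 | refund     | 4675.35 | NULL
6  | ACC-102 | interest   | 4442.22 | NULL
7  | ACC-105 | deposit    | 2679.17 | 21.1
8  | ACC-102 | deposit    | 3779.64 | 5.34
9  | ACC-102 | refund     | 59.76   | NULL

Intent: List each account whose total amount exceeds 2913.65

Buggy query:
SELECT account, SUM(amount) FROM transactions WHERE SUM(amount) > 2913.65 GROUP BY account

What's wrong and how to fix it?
Bug: Aggregate functions cannot appear in a WHERE clause

Fix: Move the aggregate condition to a HAVING clause

Corrected query:
SELECT account, SUM(amount) FROM transactions GROUP BY account HAVING SUM(amount) > 2913.65

Result:
account | SUM(amount)
--------+------------
ACC-102 | 13037.91   
ACC-105 | 11125.88   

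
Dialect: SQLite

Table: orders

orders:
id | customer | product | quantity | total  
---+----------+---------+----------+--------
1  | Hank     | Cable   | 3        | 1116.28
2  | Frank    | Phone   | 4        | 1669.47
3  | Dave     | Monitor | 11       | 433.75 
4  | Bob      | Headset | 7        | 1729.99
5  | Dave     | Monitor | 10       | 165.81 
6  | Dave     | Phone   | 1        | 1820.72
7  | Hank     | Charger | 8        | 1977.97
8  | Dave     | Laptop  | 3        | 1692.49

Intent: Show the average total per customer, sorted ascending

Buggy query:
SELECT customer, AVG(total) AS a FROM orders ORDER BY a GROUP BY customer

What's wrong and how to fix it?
Bug: GROUP BY must precede ORDER BY

Fix: Move ORDER BY to the end, after GROUP BY

Corrected query:
SELECT customer, AVG(total) AS a FROM orders GROUP BY customer ORDER BY a

Result:
customer | a        
---------+----------
Dave     | 1028.1925
Hank     | 1547.125 
Frank    | 1669.47  
Bob      | 1729.99  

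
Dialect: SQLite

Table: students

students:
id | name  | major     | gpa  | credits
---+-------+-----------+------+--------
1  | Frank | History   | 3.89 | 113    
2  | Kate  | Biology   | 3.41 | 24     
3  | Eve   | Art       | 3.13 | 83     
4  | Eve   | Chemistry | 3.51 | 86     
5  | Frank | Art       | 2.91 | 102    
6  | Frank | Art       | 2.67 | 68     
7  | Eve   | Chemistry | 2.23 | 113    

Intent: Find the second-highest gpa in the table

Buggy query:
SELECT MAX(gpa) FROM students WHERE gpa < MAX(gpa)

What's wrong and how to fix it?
Bug: MAX(gpa) on the right of the comparison is an aggregate-in-WHERE error

Fix: Put the inner MAX in a scalar subquery

Corrected query:
SELECT MAX(gpa) FROM students WHERE gpa < (SELECT MAX(gpa) FROM students)

Result:
MAX(gpa)
--------
3.51    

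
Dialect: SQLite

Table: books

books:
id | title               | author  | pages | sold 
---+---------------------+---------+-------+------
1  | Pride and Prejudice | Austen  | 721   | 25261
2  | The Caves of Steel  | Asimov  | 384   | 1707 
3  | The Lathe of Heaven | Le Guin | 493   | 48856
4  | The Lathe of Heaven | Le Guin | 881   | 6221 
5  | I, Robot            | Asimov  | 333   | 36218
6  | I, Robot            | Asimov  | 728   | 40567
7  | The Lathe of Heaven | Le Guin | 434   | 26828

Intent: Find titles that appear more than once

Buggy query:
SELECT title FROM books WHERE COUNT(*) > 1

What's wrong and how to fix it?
Bug: COUNT(*) is an aggregate and cannot be used in WHERE

Fix: Group first, then use HAVING for the count condition

Corrected query:
SELECT title FROM books GROUP BY title HAVING COUNT(*) > 1

Result:
title              
-------------------
I, Robot           
The Lathe of Heaven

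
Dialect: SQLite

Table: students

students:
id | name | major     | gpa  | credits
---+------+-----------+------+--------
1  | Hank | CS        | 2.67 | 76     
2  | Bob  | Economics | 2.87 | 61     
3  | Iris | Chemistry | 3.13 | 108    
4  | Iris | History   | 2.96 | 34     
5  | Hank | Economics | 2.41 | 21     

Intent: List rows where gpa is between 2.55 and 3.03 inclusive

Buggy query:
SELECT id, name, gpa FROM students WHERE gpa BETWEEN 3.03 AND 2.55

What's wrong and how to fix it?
Bug: BETWEEN expects the lower bound first; with 3.03 AND 2.55 the range is empty

Fix: Swap the bounds so the smaller value comes first

Corrected query:
SELECT id, name, gpa FROM students WHERE gpa BETWEEN 2.55 AND 3.03

Result:
id | name | gpa 
---+------+-----
1  | Hank | 2.67
2  | Bob  | 2.87
4  | Iris | 2.96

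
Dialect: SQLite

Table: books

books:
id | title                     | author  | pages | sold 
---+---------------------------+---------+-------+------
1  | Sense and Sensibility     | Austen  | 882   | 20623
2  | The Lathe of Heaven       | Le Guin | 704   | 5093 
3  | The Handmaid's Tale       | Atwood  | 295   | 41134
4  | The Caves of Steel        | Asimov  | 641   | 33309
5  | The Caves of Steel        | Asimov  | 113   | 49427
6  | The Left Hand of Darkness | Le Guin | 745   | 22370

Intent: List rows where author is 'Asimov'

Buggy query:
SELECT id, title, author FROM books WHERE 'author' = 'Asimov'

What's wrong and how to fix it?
Bug: 'author' in single quotes is a string literal, not the column; the comparison is literal-vs-literal and never true

Fix: Remove the quotes around the column name (or use double quotes for an identifier)

Corrected query:
SELECT id, title, author FROM books WHERE author = 'Asimov'

Result:
id | title              | author
---+--------------------+-------
4  | The Caves of Steel | Asimov
5  | The Caves of Steel | Asimov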